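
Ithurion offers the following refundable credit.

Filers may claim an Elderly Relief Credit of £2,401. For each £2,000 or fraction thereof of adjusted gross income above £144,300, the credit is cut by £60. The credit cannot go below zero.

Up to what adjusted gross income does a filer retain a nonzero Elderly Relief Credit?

£224,300

After 40 increments the reduction is 40 × £60 = £2,400, leaving £1; one more increment wipes it out. Increment 40 ends at excess 40 × £2,000 = £80,000, so the highest qualifying income is £144,300 + £80,000 = £224,300.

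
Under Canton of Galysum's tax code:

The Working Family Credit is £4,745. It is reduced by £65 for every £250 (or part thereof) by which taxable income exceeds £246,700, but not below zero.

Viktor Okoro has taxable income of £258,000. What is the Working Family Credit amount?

£1,755

Working Family Credit: income exceeds £246,700 by £11,300, which is 46 full-or-partial £250 increments; reduction = 46 × £65 = £2,990, leaving £1,755.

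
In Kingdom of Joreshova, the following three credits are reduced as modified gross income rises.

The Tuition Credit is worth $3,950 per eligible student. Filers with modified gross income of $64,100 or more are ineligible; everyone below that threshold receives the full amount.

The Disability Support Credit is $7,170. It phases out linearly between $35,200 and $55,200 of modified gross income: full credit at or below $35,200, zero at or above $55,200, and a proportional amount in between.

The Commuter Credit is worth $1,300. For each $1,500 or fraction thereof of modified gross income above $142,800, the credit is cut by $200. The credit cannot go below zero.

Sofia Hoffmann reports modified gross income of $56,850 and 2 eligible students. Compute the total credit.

$9,200

Tuition Credit: base = 2 × $3,950 = $7,900. $56,850 is below the $64,100 cutoff, so the full $7,900 applies.
Disability Support Credit: $56,850 is at or above $55,200, so the credit is $0.
Commuter Credit: $56,850 is at or below the $142,800 threshold, so the full $1,300 applies.
Total: $7,900 + $0 + $1,300 = $9,200.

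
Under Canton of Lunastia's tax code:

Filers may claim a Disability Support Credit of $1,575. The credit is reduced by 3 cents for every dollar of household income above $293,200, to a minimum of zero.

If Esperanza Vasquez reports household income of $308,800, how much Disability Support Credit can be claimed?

Disability Support Credit: 3% of the $15,600 excess over $293,200 is $468; credit = $1,575 − $468 = $1,107.

$1,107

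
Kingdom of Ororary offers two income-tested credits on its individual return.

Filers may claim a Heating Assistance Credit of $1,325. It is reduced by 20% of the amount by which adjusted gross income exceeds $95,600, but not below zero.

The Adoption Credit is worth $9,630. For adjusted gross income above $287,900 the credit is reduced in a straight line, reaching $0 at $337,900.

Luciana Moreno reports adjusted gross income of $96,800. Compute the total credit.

Heating Assistance Credit: 20% of the $1,200 excess over $95,600 is $240; credit = $1,325 − $240 = $1,085.
Adoption Credit: $96,800 is at or below the $287,900 threshold, so the full $9,630 applies.
Total: $1,085 + $9,630 = $10,715.

$10,715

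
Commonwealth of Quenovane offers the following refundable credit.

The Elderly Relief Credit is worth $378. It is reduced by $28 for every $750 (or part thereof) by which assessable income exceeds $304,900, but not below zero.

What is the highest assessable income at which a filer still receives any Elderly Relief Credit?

After 13 increments the reduction is 13 × $28 = $364, leaving $14; one more increment wipes it out. Increment 13 ends at excess 13 × $750 = $9,750, so the highest qualifying income is $304,900 + $9,750 = $314,650.

$314,650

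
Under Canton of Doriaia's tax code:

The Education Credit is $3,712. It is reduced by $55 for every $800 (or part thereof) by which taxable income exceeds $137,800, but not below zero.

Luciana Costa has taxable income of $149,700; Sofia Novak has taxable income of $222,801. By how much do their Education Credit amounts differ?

$2,887

Luciana ($149,700): Education Credit: income exceeds $137,800 by $11,900, which is 15 full-or-partial $800 increments; reduction = 15 × $55 = $825, leaving $2,887.
Sofia ($222,801): Education Credit: income exceeds $137,800 by $85,001 → 107 increments × $55 = $5,885 ≥ base, so the credit is $0.
Difference: |$2,887 − $0| = $2,887.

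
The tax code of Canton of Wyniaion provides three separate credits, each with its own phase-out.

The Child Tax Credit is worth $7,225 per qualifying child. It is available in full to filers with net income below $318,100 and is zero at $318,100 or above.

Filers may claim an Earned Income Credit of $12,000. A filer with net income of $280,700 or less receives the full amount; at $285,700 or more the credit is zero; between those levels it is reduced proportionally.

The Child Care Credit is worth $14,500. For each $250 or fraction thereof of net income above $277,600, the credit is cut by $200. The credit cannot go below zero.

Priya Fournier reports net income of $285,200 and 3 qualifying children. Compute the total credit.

Child Tax Credit: base = 3 × $7,225 = $21,675. $285,200 is below the $318,100 cutoff, so the full $21,675 applies.
Earned Income Credit: $285,200 is $4,500 into a $5,000 phase-out range, leaving 500/5,000 of the credit: $12,000 × 500/5,000 = $1,200.
Child Care Credit: income exceeds $277,600 by $7,600, which is 31 full-or-partial $250 increments; reduction = 31 × $200 = $6,200, leaving $8,300.
Total: $21,675 + $1,200 + $8,300 = $31,175.

$31,175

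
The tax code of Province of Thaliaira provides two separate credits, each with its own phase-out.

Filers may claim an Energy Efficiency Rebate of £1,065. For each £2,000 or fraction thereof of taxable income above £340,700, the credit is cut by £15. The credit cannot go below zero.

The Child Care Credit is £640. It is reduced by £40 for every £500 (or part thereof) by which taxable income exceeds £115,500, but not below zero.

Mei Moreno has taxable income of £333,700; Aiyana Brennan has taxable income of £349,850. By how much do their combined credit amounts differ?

Mei (£333,700): Energy Efficiency Rebate: £333,700 is at or below the £340,700 threshold, so the full £1,065 applies. Child Care Credit: income exceeds £115,500 by £218,200 → 437 increments × £40 = £17,480 ≥ base, so the credit is £0. total £1,065 + £0 = £1,065
Aiyana (£349,850): Energy Efficiency Rebate: income exceeds £340,700 by £9,150, which is 5 full-or-partial £2,000 increments; reduction = 5 × £15 = £75, leaving £990. Child Care Credit: income exceeds £115,500 by £234,350 → 469 increments × £40 = £18,760 ≥ base, so the credit is £0. total £990 + £0 = £990
Difference: |£1,065 − £990| = £75.

£75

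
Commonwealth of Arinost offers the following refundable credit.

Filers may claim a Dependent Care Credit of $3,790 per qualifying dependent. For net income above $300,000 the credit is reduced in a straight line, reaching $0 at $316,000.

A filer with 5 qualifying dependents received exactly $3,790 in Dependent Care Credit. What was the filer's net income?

Full credit = 5 × $3,790 = $18,950.
$3,790 is 3,790/18,950 of the full $18,950, so 15,160/18,950 of the $16,000 range has been used: income = $300,000 + $16,000 × 15,160/18,950 = $312,800.

$312,800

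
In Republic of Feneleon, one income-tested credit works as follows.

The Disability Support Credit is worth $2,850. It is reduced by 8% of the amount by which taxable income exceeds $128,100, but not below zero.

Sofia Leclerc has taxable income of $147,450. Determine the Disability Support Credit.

Disability Support Credit: 8% of the $19,350 excess over $128,100 is $1,548; credit = $2,850 − $1,548 = $1,302.

$1,302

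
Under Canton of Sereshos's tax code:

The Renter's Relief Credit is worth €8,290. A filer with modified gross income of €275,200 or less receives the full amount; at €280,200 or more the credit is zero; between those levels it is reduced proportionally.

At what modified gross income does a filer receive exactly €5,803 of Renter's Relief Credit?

€5,803 is 5,803/8,290 of the full €8,290, so 2,487/8,290 of the €5,000 range has been used: income = €275,200 + €5,000 × 2,487/8,290 = €276,700.

€276,700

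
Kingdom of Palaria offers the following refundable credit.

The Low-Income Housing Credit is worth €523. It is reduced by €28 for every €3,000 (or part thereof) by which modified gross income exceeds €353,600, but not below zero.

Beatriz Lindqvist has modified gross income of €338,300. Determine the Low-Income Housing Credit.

Low-Income Housing Credit: €338,300 is at or below the €353,600 threshold, so the full €523 applies.

€523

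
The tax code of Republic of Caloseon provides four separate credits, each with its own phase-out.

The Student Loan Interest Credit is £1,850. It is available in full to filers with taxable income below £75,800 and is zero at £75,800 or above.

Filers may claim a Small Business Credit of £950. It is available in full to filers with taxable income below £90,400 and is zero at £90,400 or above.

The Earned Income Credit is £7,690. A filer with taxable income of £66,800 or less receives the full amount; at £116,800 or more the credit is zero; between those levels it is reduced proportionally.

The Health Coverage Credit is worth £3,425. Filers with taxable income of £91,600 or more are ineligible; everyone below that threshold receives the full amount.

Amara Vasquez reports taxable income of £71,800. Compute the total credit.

£13,146

Student Loan Interest Credit: £71,800 is below the £75,800 cutoff, so the full £1,850 applies.
Small Business Credit: £71,800 is below the £90,400 cutoff, so the full £950 applies.
Earned Income Credit: £71,800 is £5,000 into a £50,000 phase-out range, leaving 45,000/50,000 of the credit: £7,690 × 45,000/50,000 = £6,921.
Health Coverage Credit: £71,800 is below the £91,600 cutoff, so the full £3,425 applies.
Total: £1,850 + £950 + £6,921 + £3,425 = £13,146.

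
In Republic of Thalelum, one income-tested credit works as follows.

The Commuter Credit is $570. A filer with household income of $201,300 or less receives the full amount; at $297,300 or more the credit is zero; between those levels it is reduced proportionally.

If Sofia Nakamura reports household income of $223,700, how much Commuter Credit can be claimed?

$437

Commuter Credit: $223,700 is $22,400 into a $96,000 phase-out range, leaving 73,600/96,000 of the credit: $570 × 73,600/96,000 = $437.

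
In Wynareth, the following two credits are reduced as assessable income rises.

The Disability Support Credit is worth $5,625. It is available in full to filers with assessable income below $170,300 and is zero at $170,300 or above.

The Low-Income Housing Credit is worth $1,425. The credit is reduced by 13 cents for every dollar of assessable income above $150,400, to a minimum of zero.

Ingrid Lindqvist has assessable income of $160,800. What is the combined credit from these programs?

Disability Support Credit: $160,800 is below the $170,300 cutoff, so the full $5,625 applies.
Low-Income Housing Credit: 13% of the $10,400 excess over $150,400 is $1,352; credit = $1,425 − $1,352 = $73.
Total: $5,625 + $73 = $5,698.

$5,698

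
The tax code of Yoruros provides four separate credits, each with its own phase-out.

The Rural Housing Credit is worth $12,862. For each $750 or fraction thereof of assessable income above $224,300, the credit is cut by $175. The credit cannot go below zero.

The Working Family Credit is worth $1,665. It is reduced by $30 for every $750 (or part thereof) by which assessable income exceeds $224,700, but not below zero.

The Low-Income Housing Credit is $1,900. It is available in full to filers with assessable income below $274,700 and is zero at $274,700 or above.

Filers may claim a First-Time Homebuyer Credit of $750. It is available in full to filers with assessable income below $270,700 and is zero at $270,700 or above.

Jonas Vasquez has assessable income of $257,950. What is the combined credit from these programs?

$7,952

Rural Housing Credit: income exceeds $224,300 by $33,650, which is 45 full-or-partial $750 increments; reduction = 45 × $175 = $7,875, leaving $4,987.
Working Family Credit: income exceeds $224,700 by $33,250, which is 45 full-or-partial $750 increments; reduction = 45 × $30 = $1,350, leaving $315.
Low-Income Housing Credit: $257,950 is below the $274,700 cutoff, so the full $1,900 applies.
First-Time Homebuyer Credit: $257,950 is below the $270,700 cutoff, so the full $750 applies.
Total: $4,987 + $315 + $1,900 + $750 = $7,952.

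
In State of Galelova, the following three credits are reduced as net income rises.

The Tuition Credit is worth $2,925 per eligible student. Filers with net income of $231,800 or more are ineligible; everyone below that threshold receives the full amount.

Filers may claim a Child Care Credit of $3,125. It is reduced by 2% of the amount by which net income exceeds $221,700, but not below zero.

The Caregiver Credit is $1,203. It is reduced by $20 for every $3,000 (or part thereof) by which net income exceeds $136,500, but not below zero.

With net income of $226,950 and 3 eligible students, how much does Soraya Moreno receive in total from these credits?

Tuition Credit: base = 3 × $2,925 = $8,775. $226,950 is below the $231,800 cutoff, so the full $8,775 applies.
Child Care Credit: 2% of the $5,250 excess over $221,700 is $105; credit = $3,125 − $105 = $3,020.
Caregiver Credit: income exceeds $136,500 by $90,450, which is 31 full-or-partial $3,000 increments; reduction = 31 × $20 = $620, leaving $583.
Total: $8,775 + $3,020 + $583 = $12,378.

$12,378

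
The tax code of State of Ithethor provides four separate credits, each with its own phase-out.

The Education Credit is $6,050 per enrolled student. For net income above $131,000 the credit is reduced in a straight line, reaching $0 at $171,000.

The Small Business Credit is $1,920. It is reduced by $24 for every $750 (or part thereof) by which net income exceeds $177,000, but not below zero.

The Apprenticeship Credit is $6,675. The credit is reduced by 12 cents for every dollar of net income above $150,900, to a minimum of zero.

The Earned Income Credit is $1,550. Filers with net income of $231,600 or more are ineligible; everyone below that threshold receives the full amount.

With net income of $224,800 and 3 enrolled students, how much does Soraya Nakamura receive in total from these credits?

Education Credit: base = 3 × $6,050 = $18,150. $224,800 is at or above $171,000, so the credit is $0.
Small Business Credit: income exceeds $177,000 by $47,800, which is 64 full-or-partial $750 increments; reduction = 64 × $24 = $1,536, leaving $384.
Apprenticeship Credit: 12% of the $73,900 excess over $150,900 is $8,868 ≥ base, so the credit is $0.
Earned Income Credit: $224,800 is below the $231,600 cutoff, so the full $1,550 applies.
Total: $0 + $384 + $0 + $1,550 = $1,934.

$1,934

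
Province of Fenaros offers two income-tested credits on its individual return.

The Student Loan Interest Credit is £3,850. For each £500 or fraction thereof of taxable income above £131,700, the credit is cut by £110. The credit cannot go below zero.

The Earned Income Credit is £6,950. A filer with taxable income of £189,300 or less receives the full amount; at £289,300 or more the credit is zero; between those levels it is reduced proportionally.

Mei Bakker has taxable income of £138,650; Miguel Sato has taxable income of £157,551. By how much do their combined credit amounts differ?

Mei (£138,650): Student Loan Interest Credit: income exceeds £131,700 by £6,950, which is 14 full-or-partial £500 increments; reduction = 14 × £110 = £1,540, leaving £2,310. Earned Income Credit: £138,650 is at or below the £189,300 threshold, so the full £6,950 applies. total £2,310 + £6,950 = £9,260
Miguel (£157,551): Student Loan Interest Credit: income exceeds £131,700 by £25,851 → 52 increments × £110 = £5,720 ≥ base, so the credit is £0. Earned Income Credit: £157,551 is at or below the £189,300 threshold, so the full £6,950 applies. total £0 + £6,950 = £6,950
Difference: |£9,260 − £6,950| = £2,310.

£2,310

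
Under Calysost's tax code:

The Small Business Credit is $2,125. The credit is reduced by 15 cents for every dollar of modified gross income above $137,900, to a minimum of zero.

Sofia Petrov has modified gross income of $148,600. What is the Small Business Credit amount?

Small Business Credit: 15% of the $10,700 excess over $137,900 is $1,605; credit = $2,125 − $1,605 = $520.

$520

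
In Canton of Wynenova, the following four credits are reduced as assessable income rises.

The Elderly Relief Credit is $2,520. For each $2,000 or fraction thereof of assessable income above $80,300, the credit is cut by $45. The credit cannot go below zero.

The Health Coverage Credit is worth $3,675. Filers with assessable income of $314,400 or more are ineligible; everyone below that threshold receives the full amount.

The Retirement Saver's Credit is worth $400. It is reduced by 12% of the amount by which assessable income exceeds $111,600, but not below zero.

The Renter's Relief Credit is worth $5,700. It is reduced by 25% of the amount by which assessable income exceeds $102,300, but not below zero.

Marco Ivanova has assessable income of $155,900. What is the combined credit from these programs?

$4,485

Elderly Relief Credit: income exceeds $80,300 by $75,600, which is 38 full-or-partial $2,000 increments; reduction = 38 × $45 = $1,710, leaving $810.
Health Coverage Credit: $155,900 is below the $314,400 cutoff, so the full $3,675 applies.
Retirement Saver's Credit: 12% of the $44,300 excess over $111,600 is $5,316 ≥ base, so the credit is $0.
Renter's Relief Credit: 25% of the $53,600 excess over $102,300 is $13,400 ≥ base, so the credit is $0.
Total: $810 + $3,675 + $0 + $0 = $4,485.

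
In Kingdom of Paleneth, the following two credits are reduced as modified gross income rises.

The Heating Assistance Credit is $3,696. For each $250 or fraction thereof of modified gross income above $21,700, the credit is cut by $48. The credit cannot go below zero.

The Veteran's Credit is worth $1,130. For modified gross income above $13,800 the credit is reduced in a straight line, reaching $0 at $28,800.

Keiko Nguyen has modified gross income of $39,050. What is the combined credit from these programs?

$336

Heating Assistance Credit: income exceeds $21,700 by $17,350, which is 70 full-or-partial $250 increments; reduction = 70 × $48 = $3,360, leaving $336.
Veteran's Credit: $39,050 is at or above $28,800, so the credit is $0.
Total: $336 + $0 = $336.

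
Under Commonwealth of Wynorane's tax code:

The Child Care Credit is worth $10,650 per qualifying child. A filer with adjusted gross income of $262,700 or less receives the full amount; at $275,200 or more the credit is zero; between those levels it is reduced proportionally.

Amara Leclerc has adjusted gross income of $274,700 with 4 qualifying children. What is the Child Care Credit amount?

Child Care Credit: base = 4 × $10,650 = $42,600. $274,700 is $12,000 into a $12,500 phase-out range, leaving 500/12,500 of the credit: $42,600 × 500/12,500 = $1,704.

$1,704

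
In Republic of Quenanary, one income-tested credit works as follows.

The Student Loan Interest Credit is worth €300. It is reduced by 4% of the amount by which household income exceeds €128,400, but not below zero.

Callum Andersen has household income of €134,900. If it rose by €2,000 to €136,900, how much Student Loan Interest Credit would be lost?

At €134,900 — 4% of the €6,500 excess over €128,400 is €260; credit = €300 − €260 = €40.
At €136,900 — 4% of the €8,500 excess over €128,400 is €340 ≥ base, so the credit is €0.
Lost: €40 − €0 = €40.

€40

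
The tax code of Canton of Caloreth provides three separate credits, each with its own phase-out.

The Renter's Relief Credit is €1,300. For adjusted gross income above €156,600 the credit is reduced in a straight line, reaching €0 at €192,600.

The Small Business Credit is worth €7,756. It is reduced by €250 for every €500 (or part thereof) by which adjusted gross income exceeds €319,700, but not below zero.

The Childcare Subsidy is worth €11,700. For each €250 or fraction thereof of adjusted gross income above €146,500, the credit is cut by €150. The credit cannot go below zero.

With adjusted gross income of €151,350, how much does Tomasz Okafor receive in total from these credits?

Renter's Relief Credit: €151,350 is at or below the €156,600 threshold, so the full €1,300 applies.
Small Business Credit: €151,350 is at or below the €319,700 threshold, so the full €7,756 applies.
Childcare Subsidy: income exceeds €146,500 by €4,850, which is 20 full-or-partial €250 increments; reduction = 20 × €150 = €3,000, leaving €8,700.
Total: €1,300 + €7,756 + €8,700 = €17,756.

€17,756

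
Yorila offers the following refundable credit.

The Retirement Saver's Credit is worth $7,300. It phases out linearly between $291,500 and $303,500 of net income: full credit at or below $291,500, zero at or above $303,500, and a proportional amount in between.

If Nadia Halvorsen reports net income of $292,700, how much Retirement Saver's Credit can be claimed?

$6,570

Retirement Saver's Credit: $292,700 is $1,200 into a $12,000 phase-out range, leaving 10,800/12,000 of the credit: $7,300 × 10,800/12,000 = $6,570.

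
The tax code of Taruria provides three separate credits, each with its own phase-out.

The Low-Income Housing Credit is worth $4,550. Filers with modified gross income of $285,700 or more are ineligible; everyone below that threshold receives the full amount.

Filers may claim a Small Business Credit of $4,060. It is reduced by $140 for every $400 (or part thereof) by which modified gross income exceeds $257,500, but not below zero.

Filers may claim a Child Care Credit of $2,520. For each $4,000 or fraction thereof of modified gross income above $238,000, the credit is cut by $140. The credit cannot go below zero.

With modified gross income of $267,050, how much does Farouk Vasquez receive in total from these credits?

$6,650

Low-Income Housing Credit: $267,050 is below the $285,700 cutoff, so the full $4,550 applies.
Small Business Credit: income exceeds $257,500 by $9,550, which is 24 full-or-partial $400 increments; reduction = 24 × $140 = $3,360, leaving $700.
Child Care Credit: income exceeds $238,000 by $29,050, which is 8 full-or-partial $4,000 increments; reduction = 8 × $140 = $1,120, leaving $1,400.
Total: $4,550 + $700 + $1,400 = $6,650.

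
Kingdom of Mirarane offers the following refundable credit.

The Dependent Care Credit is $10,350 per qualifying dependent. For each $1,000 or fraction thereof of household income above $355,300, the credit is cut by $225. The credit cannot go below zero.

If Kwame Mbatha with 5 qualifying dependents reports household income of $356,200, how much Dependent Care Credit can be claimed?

Dependent Care Credit: base = 5 × $10,350 = $51,750. income exceeds $355,300 by $900, which is 1 full-or-partial $1,000 increment; reduction = 1 × $225 = $225, leaving $51,525.

$51,525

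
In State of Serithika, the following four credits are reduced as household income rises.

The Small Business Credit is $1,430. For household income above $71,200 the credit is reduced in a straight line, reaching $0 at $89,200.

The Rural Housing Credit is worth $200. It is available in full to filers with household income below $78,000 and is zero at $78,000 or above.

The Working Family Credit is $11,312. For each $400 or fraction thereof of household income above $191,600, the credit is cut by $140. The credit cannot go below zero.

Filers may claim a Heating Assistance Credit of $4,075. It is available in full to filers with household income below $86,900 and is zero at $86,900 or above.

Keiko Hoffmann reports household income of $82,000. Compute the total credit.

$15,959

Small Business Credit: $82,000 is $10,800 into a $18,000 phase-out range, leaving 7,200/18,000 of the credit: $1,430 × 7,200/18,000 = $572.
Rural Housing Credit: $82,000 meets or exceeds the $78,000 cutoff, so the credit is $0.
Working Family Credit: $82,000 is at or below the $191,600 threshold, so the full $11,312 applies.
Heating Assistance Credit: $82,000 is below the $86,900 cutoff, so the full $4,075 applies.
Total: $572 + $0 + $11,312 + $4,075 = $15,959.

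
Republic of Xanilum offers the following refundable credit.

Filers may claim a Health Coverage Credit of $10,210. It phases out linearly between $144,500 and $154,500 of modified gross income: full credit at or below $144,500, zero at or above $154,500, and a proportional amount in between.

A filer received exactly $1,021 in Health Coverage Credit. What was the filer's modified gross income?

$153,500

$1,021 is 1,021/10,210 of the full $10,210, so 9,189/10,210 of the $10,000 range has been used: income = $144,500 + $10,000 × 9,189/10,210 = $153,500.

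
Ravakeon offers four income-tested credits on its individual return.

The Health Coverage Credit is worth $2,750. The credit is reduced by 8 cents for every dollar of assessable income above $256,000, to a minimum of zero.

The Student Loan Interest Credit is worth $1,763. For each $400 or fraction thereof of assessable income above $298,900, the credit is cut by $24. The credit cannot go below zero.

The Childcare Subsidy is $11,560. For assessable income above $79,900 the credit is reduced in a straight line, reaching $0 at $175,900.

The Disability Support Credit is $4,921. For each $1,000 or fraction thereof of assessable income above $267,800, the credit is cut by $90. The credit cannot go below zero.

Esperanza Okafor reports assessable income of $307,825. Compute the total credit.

$2,442

Health Coverage Credit: 8% of the $51,825 excess over $256,000 is $4,146 ≥ base, so the credit is $0.
Student Loan Interest Credit: income exceeds $298,900 by $8,925, which is 23 full-or-partial $400 increments; reduction = 23 × $24 = $552, leaving $1,211.
Childcare Subsidy: $307,825 is at or above $175,900, so the credit is $0.
Disability Support Credit: income exceeds $267,800 by $40,025, which is 41 full-or-partial $1,000 increments; reduction = 41 × $90 = $3,690, leaving $1,231.
Total: $0 + $1,211 + $0 + $1,231 = $2,442.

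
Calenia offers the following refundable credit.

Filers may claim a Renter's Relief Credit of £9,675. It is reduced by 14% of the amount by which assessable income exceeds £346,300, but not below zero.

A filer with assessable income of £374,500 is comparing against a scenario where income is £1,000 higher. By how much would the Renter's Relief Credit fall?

£140

At £374,500 — 14% of the £28,200 excess over £346,300 is £3,948; credit = £9,675 − £3,948 = £5,727.
At £375,500 — 14% of the £29,200 excess over £346,300 is £4,088; credit = £9,675 − £4,088 = £5,587.
Lost: £5,727 − £5,587 = £140.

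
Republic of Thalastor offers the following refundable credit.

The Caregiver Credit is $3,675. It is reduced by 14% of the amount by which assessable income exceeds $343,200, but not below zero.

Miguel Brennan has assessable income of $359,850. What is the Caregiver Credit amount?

Caregiver Credit: 14% of the $16,650 excess over $343,200 is $2,331; credit = $3,675 − $2,331 = $1,344.

$1,344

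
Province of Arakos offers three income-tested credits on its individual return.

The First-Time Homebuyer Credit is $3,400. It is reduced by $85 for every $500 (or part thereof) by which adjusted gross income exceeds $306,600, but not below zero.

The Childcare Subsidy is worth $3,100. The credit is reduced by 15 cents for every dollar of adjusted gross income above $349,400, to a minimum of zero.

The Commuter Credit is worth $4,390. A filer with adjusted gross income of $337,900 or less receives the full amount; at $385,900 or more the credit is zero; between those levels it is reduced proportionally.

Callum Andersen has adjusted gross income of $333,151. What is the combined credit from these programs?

$7,490

First-Time Homebuyer Credit: income exceeds $306,600 by $26,551 → 54 increments × $85 = $4,590 ≥ base, so the credit is $0.
Childcare Subsidy: $333,151 is at or below the $349,400 threshold, so the full $3,100 applies.
Commuter Credit: $333,151 is at or below the $337,900 threshold, so the full $4,390 applies.
Total: $0 + $3,100 + $4,390 = $7,490.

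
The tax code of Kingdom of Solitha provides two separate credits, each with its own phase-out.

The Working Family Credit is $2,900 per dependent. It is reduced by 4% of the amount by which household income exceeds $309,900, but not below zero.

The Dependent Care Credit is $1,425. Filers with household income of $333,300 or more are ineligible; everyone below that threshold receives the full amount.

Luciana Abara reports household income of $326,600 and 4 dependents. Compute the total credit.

$12,357

Working Family Credit: base = 4 × $2,900 = $11,600. 4% of the $16,700 excess over $309,900 is $668; credit = $11,600 − $668 = $10,932.
Dependent Care Credit: $326,600 is below the $333,300 cutoff, so the full $1,425 applies.
Total: $10,932 + $1,425 = $12,357.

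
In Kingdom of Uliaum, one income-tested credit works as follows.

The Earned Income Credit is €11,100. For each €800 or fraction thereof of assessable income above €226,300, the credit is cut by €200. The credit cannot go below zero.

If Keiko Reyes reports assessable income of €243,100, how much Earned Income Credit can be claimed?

€6,900

Earned Income Credit: income exceeds €226,300 by €16,800, which is 21 full-or-partial €800 increments; reduction = 21 × €200 = €4,200, leaving €6,900.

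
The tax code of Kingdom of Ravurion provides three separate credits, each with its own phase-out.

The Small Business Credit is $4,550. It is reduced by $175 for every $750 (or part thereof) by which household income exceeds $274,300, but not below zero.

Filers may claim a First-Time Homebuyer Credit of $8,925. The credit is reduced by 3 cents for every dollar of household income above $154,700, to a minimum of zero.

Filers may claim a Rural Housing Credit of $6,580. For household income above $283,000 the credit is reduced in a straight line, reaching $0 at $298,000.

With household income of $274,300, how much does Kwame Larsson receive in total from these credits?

Small Business Credit: $274,300 is at or below the $274,300 threshold, so the full $4,550 applies.
First-Time Homebuyer Credit: 3% of the $119,600 excess over $154,700 is $3,588; credit = $8,925 − $3,588 = $5,337.
Rural Housing Credit: $274,300 is at or below the $283,000 threshold, so the full $6,580 applies.
Total: $4,550 + $5,337 + $6,580 = $16,467.

$16,467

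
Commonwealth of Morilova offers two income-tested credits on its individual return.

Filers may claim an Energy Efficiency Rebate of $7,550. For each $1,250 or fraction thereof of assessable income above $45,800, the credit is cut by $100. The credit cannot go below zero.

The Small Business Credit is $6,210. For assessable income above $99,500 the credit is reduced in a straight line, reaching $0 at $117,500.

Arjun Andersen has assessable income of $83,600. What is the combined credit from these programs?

Energy Efficiency Rebate: income exceeds $45,800 by $37,800, which is 31 full-or-partial $1,250 increments; reduction = 31 × $100 = $3,100, leaving $4,450.
Small Business Credit: $83,600 is at or below the $99,500 threshold, so the full $6,210 applies.
Total: $4,450 + $6,210 = $10,660.

$10,660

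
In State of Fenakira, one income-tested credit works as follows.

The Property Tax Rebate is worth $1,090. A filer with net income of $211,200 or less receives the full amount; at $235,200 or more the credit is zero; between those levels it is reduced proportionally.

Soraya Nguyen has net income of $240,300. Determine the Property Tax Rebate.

$0

Property Tax Rebate: $240,300 is at or above $235,200, so the credit is $0.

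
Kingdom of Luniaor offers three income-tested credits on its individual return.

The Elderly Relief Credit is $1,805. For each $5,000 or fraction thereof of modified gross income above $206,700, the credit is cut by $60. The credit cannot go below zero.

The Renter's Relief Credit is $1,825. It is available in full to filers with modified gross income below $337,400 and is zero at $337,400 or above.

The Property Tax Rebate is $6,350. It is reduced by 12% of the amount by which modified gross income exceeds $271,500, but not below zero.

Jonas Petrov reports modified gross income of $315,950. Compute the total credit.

$3,326

Elderly Relief Credit: income exceeds $206,700 by $109,250, which is 22 full-or-partial $5,000 increments; reduction = 22 × $60 = $1,320, leaving $485.
Renter's Relief Credit: $315,950 is below the $337,400 cutoff, so the full $1,825 applies.
Property Tax Rebate: 12% of the $44,450 excess over $271,500 is $5,334; credit = $6,350 − $5,334 = $1,016.
Total: $485 + $1,825 + $1,016 = $3,326.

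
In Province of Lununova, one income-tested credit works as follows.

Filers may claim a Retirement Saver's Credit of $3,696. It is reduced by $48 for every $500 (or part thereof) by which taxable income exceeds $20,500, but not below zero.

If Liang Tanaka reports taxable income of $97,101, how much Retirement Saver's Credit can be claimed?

$0

Retirement Saver's Credit: income exceeds $20,500 by $76,601 → 154 increments × $48 = $7,392 ≥ base, so the credit is $0.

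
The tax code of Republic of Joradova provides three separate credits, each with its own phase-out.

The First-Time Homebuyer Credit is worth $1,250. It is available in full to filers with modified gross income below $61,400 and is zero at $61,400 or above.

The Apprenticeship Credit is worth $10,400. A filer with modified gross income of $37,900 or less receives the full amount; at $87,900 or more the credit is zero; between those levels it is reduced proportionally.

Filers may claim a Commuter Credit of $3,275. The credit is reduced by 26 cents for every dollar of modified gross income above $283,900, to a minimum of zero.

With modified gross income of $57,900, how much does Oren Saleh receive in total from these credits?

$10,765

First-Time Homebuyer Credit: $57,900 is below the $61,400 cutoff, so the full $1,250 applies.
Apprenticeship Credit: $57,900 is $20,000 into a $50,000 phase-out range, leaving 30,000/50,000 of the credit: $10,400 × 30,000/50,000 = $6,240.
Commuter Credit: $57,900 is at or below the $283,900 threshold, so the full $3,275 applies.
Total: $1,250 + $6,240 + $3,275 = $10,765.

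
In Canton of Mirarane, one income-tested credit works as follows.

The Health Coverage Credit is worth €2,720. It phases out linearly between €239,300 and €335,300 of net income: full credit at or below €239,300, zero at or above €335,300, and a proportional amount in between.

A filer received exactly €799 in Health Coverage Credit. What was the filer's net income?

€307,100

€799 is 799/2,720 of the full €2,720, so 1,921/2,720 of the €96,000 range has been used: income = €239,300 + €96,000 × 1,921/2,720 = €307,100.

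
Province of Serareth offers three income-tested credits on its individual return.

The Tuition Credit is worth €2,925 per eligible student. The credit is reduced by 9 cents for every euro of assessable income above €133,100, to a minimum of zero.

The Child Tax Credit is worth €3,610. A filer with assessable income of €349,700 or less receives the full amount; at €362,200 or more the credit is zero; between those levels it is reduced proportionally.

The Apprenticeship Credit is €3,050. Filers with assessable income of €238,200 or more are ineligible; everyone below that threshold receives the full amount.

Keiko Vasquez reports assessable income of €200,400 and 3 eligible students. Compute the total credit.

Tuition Credit: base = 3 × €2,925 = €8,775. 9% of the €67,300 excess over €133,100 is €6,057; credit = €8,775 − €6,057 = €2,718.
Child Tax Credit: €200,400 is at or below the €349,700 threshold, so the full €3,610 applies.
Apprenticeship Credit: €200,400 is below the €238,200 cutoff, so the full €3,050 applies.
Total: €2,718 + €3,610 + €3,050 = €9,378.

€9,378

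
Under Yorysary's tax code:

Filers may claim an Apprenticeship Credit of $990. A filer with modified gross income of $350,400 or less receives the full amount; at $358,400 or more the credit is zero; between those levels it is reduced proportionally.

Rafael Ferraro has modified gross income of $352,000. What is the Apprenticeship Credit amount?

Apprenticeship Credit: $352,000 is $1,600 into a $8,000 phase-out range, leaving 6,400/8,000 of the credit: $990 × 6,400/8,000 = $792.

$792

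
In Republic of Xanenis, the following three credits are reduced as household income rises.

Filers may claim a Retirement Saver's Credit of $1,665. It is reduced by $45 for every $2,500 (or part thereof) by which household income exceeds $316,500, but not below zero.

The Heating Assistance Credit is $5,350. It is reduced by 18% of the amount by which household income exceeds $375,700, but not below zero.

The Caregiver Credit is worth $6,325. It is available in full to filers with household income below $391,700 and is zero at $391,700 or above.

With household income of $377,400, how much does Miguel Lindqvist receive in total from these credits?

Retirement Saver's Credit: income exceeds $316,500 by $60,900, which is 25 full-or-partial $2,500 increments; reduction = 25 × $45 = $1,125, leaving $540.
Heating Assistance Credit: 18% of the $1,700 excess over $375,700 is $306; credit = $5,350 − $306 = $5,044.
Caregiver Credit: $377,400 is below the $391,700 cutoff, so the full $6,325 applies.
Total: $540 + $5,044 + $6,325 = $11,909.

$11,909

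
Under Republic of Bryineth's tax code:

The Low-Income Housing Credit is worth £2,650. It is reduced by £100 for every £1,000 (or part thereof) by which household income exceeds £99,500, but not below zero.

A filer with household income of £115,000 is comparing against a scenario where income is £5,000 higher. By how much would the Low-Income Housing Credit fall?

£500

At £115,000 — income exceeds £99,500 by £15,500, which is 16 full-or-partial £1,000 increments; reduction = 16 × £100 = £1,600, leaving £1,050.
At £120,000 — income exceeds £99,500 by £20,500, which is 21 full-or-partial £1,000 increments; reduction = 21 × £100 = £2,100, leaving £550.
Lost: £1,050 − £550 = £500.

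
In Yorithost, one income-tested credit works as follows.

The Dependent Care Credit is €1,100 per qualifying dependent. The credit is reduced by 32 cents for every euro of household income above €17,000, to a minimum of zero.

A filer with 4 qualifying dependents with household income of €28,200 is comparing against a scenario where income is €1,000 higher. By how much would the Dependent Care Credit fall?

At €28,200 — base = 4 × €1,100 = €4,400. 32% of the €11,200 excess over €17,000 is €3,584; credit = €4,400 − €3,584 = €816.
At €29,200 — base = 4 × €1,100 = €4,400. 32% of the €12,200 excess over €17,000 is €3,904; credit = €4,400 − €3,904 = €496.
Lost: €816 − €496 = €320.

€320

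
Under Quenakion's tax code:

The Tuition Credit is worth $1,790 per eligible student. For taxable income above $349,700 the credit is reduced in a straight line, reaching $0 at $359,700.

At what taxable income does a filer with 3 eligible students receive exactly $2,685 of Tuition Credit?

$354,700

Full credit = 3 × $1,790 = $5,370.
$2,685 is 2,685/5,370 of the full $5,370, so 2,685/5,370 of the $10,000 range has been used: income = $349,700 + $10,000 × 2,685/5,370 = $354,700.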